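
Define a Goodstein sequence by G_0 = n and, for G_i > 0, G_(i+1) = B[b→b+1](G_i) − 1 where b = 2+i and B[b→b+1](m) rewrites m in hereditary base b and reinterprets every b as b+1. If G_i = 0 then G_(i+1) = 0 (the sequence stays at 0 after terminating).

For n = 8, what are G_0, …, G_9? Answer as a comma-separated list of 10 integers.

8 —HB2→ 2^(2 + 1) —bump→ 3^(3 + 1) = 81 —(−1)→ 80
80 —HB3→ 2·3^3 + 2·3^2 + 2·3 + 2 —bump→ 2·4^4 + 2·4^2 + 2·4 + 2 = 554 —(−1)→ 553
553 —HB4→ 2·4^4 + 2·4^2 + 2·4 + 1 —bump→ 2·5^5 + 2·5^2 + 2·5 + 1 = 6311 —(−1)→ 6310
6310 —HB5→ 2·5^5 + 2·5^2 + 2·5 —bump→ 2·6^6 + 2·6^2 + 2·6 = 93396 —(−1)→ 93395
93395 —HB6→ 2·6^6 + 2·6^2 + 6 + 5 —bump→ 2·7^7 + 2·7^2 + 7 + 5 = 1647196 —(−1)→ 1647195
1647195 —HB7→ 2·7^7 + 2·7^2 + 7 + 4 —bump→ 2·8^8 + 2·8^2 + 8 + 4 = 33554572 —(−1)→ 33554571
33554571 —HB8→ 2·8^8 + 2·8^2 + 8 + 3 —bump→ 2·9^9 + 2·9^2 + 9 + 3 = 774841152 —(−1)→ 774841151
774841151 —HB9→ 2·9^9 + 2·9^2 + 9 + 2 —bump→ 2·10^10 + 2·10^2 + 10 + 2 = 20000000212 —(−1)→ 20000000211
20000000211 —HB10→ 2·10^10 + 2·10^2 + 10 + 1 —bump→ 2·11^11 + 2·11^2 + 11 + 1 = 570623341476 —(−1)→ 570623341475

8, 80, 553, 6310, 93395, 1647195, 33554571, 774841151, 20000000211, 570623341475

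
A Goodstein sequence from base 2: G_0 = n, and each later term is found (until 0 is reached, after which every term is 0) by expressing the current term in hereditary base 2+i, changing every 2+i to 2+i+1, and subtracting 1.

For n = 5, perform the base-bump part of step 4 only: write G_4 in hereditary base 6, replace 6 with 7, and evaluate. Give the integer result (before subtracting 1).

1198

base 2: 5 = 2^2 + 1; at 3: 3^3 + 1 = 28; next = 27
base 3: 27 = 3^3; at 4: 4^4 = 256; next = 255
base 4: 255 = 3·4^3 + 3·4^2 + 3·4 + 3; at 5: 3·5^3 + 3·5^2 + 3·5 + 3 = 468; next = 467
base 5: 467 = 3·5^3 + 3·5^2 + 3·5 + 2; at 6: 3·6^3 + 3·6^2 + 3·6 + 2 = 776; next = 775
base 6: 775 = 3·6^3 + 3·6^2 + 3·6 + 1; at 7: 3·7^3 + 3·7^2 + 3·7 + 1 = 1198; next = 1197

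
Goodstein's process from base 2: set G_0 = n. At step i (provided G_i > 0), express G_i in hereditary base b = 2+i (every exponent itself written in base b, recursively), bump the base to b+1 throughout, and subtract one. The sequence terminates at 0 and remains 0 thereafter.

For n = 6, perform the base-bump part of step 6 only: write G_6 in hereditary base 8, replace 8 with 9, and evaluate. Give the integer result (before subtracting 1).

332148

G_0=6  [base 2] 2^2 + 2  →[2↦3]→  3^3 + 3 = 30  −1 ⇒ G_1=29
G_1=29  [base 3] 3^3 + 2  →[3↦4]→  4^4 + 2 = 258  −1 ⇒ G_2=257
G_2=257  [base 4] 4^4 + 1  →[4↦5]→  5^5 + 1 = 3126  −1 ⇒ G_3=3125
G_3=3125  [base 5] 5^5  →[5↦6]→  6^6 = 46656  −1 ⇒ G_4=46655
G_4=46655  [base 6] 5·6^5 + 5·6^4 + 5·6^3 + 5·6^2 + 5·6 + 5  →[6↦7]→  5·7^5 + 5·7^4 + 5·7^3 + 5·7^2 + 5·7 + 5 = 98040  −1 ⇒ G_5=98039
G_5=98039  [base 7] 5·7^5 + 5·7^4 + 5·7^3 + 5·7^2 + 5·7 + 4  →[7↦8]→  5·8^5 + 5·8^4 + 5·8^3 + 5·8^2 + 5·8 + 4 = 187244  −1 ⇒ G_6=187243
G_6=187243  [base 8] 5·8^5 + 5·8^4 + 5·8^3 + 5·8^2 + 5·8 + 3  →[8↦9]→  5·9^5 + 5·9^4 + 5·9^3 + 5·9^2 + 5·9 + 3 = 332148  −1 ⇒ G_7=332147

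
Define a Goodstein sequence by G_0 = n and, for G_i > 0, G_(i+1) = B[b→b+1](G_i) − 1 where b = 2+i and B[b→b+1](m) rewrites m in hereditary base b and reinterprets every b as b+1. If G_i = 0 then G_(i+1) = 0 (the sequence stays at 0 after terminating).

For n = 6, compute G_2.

(0) 6|_2 = 2^2 + 2 ↦ 3^3 + 3|_3 = 30 ⇒ 29
(1) 29|_3 = 3^3 + 2 ↦ 4^4 + 2|_4 = 258 ⇒ 257
(2) 257|_4 = 4^4 + 1 ↦ 5^5 + 1|_5 = 3126 ⇒ 3125

257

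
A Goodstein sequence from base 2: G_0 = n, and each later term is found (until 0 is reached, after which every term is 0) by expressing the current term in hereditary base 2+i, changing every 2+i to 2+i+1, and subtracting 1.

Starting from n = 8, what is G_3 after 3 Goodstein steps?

(0) 8|_2 = 2^(2 + 1) ↦ 3^(3 + 1)|_3 = 81 ⇒ 80
(1) 80|_3 = 2·3^3 + 2·3^2 + 2·3 + 2 ↦ 2·4^4 + 2·4^2 + 2·4 + 2|_4 = 554 ⇒ 553
(2) 553|_4 = 2·4^4 + 2·4^2 + 2·4 + 1 ↦ 2·5^5 + 2·5^2 + 2·5 + 1|_5 = 6311 ⇒ 6310
(3) 6310|_5 = 2·5^5 + 2·5^2 + 2·5 ↦ 2·6^6 + 2·6^2 + 2·6|_6 = 93396 ⇒ 93395

6310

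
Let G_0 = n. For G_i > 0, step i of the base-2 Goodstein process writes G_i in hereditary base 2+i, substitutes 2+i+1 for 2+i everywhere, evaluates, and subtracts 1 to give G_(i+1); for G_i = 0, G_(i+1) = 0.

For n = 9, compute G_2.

1023

base 2: 9 = 2^(2 + 1) + 1; at 3: 3^(3 + 1) + 1 = 82; next = 81
base 3: 81 = 3^(3 + 1); at 4: 4^(4 + 1) = 1024; next = 1023
base 4: 1023 = 3·4^4 + 3·4^3 + 3·4^2 + 3·4 + 3; at 5: 3·5^5 + 3·5^3 + 3·5^2 + 3·5 + 3 = 9843; next = 9842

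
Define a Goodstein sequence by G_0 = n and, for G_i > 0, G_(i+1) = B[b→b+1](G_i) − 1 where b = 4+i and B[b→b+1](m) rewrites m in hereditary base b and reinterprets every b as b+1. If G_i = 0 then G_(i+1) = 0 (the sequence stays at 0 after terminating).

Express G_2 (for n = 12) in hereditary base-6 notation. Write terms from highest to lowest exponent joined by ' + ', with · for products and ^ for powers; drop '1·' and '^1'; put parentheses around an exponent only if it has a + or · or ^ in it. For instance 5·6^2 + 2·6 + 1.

base 4: 12 = 3·4; at 5: 3·5 = 15; next = 14
base 5: 14 = 2·5 + 4; at 6: 2·6 + 4 = 16; next = 15

2·6 + 3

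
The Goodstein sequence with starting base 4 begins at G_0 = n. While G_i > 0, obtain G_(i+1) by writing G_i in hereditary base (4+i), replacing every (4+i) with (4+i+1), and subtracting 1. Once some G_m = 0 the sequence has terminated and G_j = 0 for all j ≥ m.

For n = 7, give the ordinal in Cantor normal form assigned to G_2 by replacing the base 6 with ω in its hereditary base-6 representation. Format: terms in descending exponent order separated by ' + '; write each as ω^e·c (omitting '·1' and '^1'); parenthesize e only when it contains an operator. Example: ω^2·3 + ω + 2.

ω + 1

[0] 7 ≡ 4 + 3 (base 4). Lift 5: 8. −1: 7.
[1] 7 ≡ 5 + 2 (base 5). Lift 6: 8. −1: 7.
[2] 7 ≡ 6 + 1 (base 6). Lift 7: 8. −1: 7.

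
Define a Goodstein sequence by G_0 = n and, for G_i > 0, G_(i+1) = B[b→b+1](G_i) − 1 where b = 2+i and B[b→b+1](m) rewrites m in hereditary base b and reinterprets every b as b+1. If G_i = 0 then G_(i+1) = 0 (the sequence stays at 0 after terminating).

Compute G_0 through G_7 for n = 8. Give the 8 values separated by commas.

8, 80, 553, 6310, 93395, 1647195, 33554571, 774841151

i=0: 8 = 2^(2 + 1) (b=2); 2→3: 3^(3 + 1) = 81; 81−1 = 80
i=1: 80 = 2·3^3 + 2·3^2 + 2·3 + 2 (b=3); 3→4: 2·4^4 + 2·4^2 + 2·4 + 2 = 554; 554−1 = 553
i=2: 553 = 2·4^4 + 2·4^2 + 2·4 + 1 (b=4); 4→5: 2·5^5 + 2·5^2 + 2·5 + 1 = 6311; 6311−1 = 6310
i=3: 6310 = 2·5^5 + 2·5^2 + 2·5 (b=5); 5→6: 2·6^6 + 2·6^2 + 2·6 = 93396; 93396−1 = 93395
i=4: 93395 = 2·6^6 + 2·6^2 + 6 + 5 (b=6); 6→7: 2·7^7 + 2·7^2 + 7 + 5 = 1647196; 1647196−1 = 1647195
i=5: 1647195 = 2·7^7 + 2·7^2 + 7 + 4 (b=7); 7→8: 2·8^8 + 2·8^2 + 8 + 4 = 33554572; 33554572−1 = 33554571
i=6: 33554571 = 2·8^8 + 2·8^2 + 8 + 3 (b=8); 8→9: 2·9^9 + 2·9^2 + 9 + 3 = 774841152; 774841152−1 = 774841151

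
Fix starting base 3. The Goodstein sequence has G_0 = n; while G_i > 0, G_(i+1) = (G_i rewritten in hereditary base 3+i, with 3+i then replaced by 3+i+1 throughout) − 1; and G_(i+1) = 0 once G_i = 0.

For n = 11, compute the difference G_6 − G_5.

4

i=0: 11 = 3^2 + 2 (b=3); 3→4: 4^2 + 2 = 18; 18−1 = 17
i=1: 17 = 4^2 + 1 (b=4); 4→5: 5^2 + 1 = 26; 26−1 = 25
i=2: 25 = 5^2 (b=5); 5→6: 6^2 = 36; 36−1 = 35
i=3: 35 = 5·6 + 5 (b=6); 6→7: 5·7 + 5 = 40; 40−1 = 39
i=4: 39 = 5·7 + 4 (b=7); 7→8: 5·8 + 4 = 44; 44−1 = 43
i=5: 43 = 5·8 + 3 (b=8); 8→9: 5·9 + 3 = 48; 48−1 = 47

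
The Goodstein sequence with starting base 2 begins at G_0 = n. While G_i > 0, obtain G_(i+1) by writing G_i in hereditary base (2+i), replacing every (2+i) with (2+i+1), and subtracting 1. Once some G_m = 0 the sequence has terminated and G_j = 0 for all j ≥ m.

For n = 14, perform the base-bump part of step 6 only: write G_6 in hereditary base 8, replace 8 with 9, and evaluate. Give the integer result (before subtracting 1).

G_0 = 14. HB_2(14) = 2^(2 + 1) + 2^2 + 2. Bump = 111. G_1 = 110.
G_1 = 110. HB_3(110) = 3^(3 + 1) + 3^3 + 2. Bump = 1282. G_2 = 1281.
G_2 = 1281. HB_4(1281) = 4^(4 + 1) + 4^4 + 1. Bump = 18751. G_3 = 18750.
G_3 = 18750. HB_5(18750) = 5^(5 + 1) + 5^5. Bump = 326592. G_4 = 326591.
G_4 = 326591. HB_6(326591) = 6^(6 + 1) + 5·6^5 + 5·6^4 + 5·6^3 + 5·6^2 + 5·6 + 5. Bump = 5862841. G_5 = 5862840.
G_5 = 5862840. HB_7(5862840) = 7^(7 + 1) + 5·7^5 + 5·7^4 + 5·7^3 + 5·7^2 + 5·7 + 4. Bump = 134404972. G_6 = 134404971.
G_6 = 134404971. HB_8(134404971) = 8^(8 + 1) + 5·8^5 + 5·8^4 + 5·8^3 + 5·8^2 + 5·8 + 3. Bump = 3487116549. G_7 = 3487116548.

3487116549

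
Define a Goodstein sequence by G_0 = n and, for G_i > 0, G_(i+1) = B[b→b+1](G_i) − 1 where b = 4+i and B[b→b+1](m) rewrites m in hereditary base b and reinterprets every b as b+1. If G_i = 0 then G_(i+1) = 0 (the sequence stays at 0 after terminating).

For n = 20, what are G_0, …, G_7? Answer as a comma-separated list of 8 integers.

20, 29, 39, 51, 65, 81, 99, 107

[0] 20 ≡ 4^2 + 4 (base 4). Lift 5: 30. −1: 29.
[1] 29 ≡ 5^2 + 4 (base 5). Lift 6: 40. −1: 39.
[2] 39 ≡ 6^2 + 3 (base 6). Lift 7: 52. −1: 51.
[3] 51 ≡ 7^2 + 2 (base 7). Lift 8: 66. −1: 65.
[4] 65 ≡ 8^2 + 1 (base 8). Lift 9: 82. −1: 81.
[5] 81 ≡ 9^2 (base 9). Lift 10: 100. −1: 99.
[6] 99 ≡ 9·10 + 9 (base 10). Lift 11: 108. −1: 107.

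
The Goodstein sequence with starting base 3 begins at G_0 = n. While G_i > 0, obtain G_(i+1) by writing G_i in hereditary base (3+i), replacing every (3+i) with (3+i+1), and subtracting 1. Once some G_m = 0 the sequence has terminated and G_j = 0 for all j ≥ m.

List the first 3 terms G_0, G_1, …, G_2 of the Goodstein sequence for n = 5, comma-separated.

G_0=5  [base 3] 3 + 2  →[3↦4]→  4 + 2 = 6  −1 ⇒ G_1=5
G_1=5  [base 4] 4 + 1  →[4↦5]→  5 + 1 = 6  −1 ⇒ G_2=5

5, 5, 5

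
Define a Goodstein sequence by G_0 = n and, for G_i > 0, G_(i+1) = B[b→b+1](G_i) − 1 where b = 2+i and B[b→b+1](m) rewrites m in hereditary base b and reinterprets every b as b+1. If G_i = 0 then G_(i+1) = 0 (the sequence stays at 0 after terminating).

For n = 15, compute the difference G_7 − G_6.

base 2: 15 = 2^(2 + 1) + 2^2 + 2 + 1; at 3: 3^(3 + 1) + 3^3 + 3 + 1 = 112; next = 111
base 3: 111 = 3^(3 + 1) + 3^3 + 3; at 4: 4^(4 + 1) + 4^4 + 4 = 1284; next = 1283
base 4: 1283 = 4^(4 + 1) + 4^4 + 3; at 5: 5^(5 + 1) + 5^5 + 3 = 18753; next = 18752
base 5: 18752 = 5^(5 + 1) + 5^5 + 2; at 6: 6^(6 + 1) + 6^6 + 2 = 326594; next = 326593
base 6: 326593 = 6^(6 + 1) + 6^6 + 1; at 7: 7^(7 + 1) + 7^7 + 1 = 6588345; next = 6588344
base 7: 6588344 = 7^(7 + 1) + 7^7; at 8: 8^(8 + 1) + 8^8 = 150994944; next = 150994943
base 8: 150994943 = 8^(8 + 1) + 7·8^7 + 7·8^6 + 7·8^5 + 7·8^4 + 7·8^3 + 7·8^2 + 7·8 + 7; at 9: 9^(9 + 1) + 7·9^7 + 7·9^6 + 7·9^5 + 7·9^4 + 7·9^3 + 7·9^2 + 7·9 + 7 = 3524450281; next = 3524450280

3373455337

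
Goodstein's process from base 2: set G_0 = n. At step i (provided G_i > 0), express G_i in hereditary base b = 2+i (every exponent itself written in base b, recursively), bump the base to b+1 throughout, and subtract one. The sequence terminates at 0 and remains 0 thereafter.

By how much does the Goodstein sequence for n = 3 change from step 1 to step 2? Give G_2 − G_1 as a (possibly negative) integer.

base 2: 3 = 2 + 1; at 3: 3 + 1 = 4; next = 3
base 3: 3 = 3; at 4: 4 = 4; next = 3

0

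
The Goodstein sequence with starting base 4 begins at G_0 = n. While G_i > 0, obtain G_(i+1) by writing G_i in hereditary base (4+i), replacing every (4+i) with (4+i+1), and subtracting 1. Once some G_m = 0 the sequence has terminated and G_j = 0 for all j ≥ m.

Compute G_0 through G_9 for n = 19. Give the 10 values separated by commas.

19, 27, 37, 49, 63, 69, 75, 81, 87, 93

base 4: 19 = 4^2 + 3; at 5: 5^2 + 3 = 28; next = 27
base 5: 27 = 5^2 + 2; at 6: 6^2 + 2 = 38; next = 37
base 6: 37 = 6^2 + 1; at 7: 7^2 + 1 = 50; next = 49
base 7: 49 = 7^2; at 8: 8^2 = 64; next = 63
base 8: 63 = 7·8 + 7; at 9: 7·9 + 7 = 70; next = 69
base 9: 69 = 7·9 + 6; at 10: 7·10 + 6 = 76; next = 75
base 10: 75 = 7·10 + 5; at 11: 7·11 + 5 = 82; next = 81
base 11: 81 = 7·11 + 4; at 12: 7·12 + 4 = 88; next = 87
base 12: 87 = 7·12 + 3; at 13: 7·13 + 3 = 94; next = 93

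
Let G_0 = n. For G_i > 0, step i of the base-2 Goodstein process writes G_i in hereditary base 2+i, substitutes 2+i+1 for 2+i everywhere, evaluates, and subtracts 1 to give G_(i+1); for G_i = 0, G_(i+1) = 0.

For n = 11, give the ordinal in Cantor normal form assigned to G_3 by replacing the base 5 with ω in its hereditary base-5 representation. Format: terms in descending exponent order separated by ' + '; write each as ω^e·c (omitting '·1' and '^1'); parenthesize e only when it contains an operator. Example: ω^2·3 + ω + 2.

ω^(ω + 1) + 2

base 2: 11 = 2^(2 + 1) + 2 + 1; at 3: 3^(3 + 1) + 3 + 1 = 85; next = 84
base 3: 84 = 3^(3 + 1) + 3; at 4: 4^(4 + 1) + 4 = 1028; next = 1027
base 4: 1027 = 4^(4 + 1) + 3; at 5: 5^(5 + 1) + 3 = 15628; next = 15627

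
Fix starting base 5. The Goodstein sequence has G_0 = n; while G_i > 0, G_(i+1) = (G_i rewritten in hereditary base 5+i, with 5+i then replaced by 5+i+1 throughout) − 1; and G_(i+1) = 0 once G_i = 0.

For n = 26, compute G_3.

base 5: 26 = 5^2 + 1; at 6: 6^2 + 1 = 37; next = 36
base 6: 36 = 6^2; at 7: 7^2 = 49; next = 48
base 7: 48 = 6·7 + 6; at 8: 6·8 + 6 = 54; next = 53
base 8: 53 = 6·8 + 5; at 9: 6·9 + 5 = 59; next = 58

53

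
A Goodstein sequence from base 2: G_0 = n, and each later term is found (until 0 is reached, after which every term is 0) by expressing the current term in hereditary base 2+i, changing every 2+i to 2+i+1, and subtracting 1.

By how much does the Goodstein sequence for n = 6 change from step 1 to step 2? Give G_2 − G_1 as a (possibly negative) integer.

228

G_0=6  [base 2] 2^2 + 2  →[2↦3]→  3^3 + 3 = 30  −1 ⇒ G_1=29
G_1=29  [base 3] 3^3 + 2  →[3↦4]→  4^4 + 2 = 258  −1 ⇒ G_2=257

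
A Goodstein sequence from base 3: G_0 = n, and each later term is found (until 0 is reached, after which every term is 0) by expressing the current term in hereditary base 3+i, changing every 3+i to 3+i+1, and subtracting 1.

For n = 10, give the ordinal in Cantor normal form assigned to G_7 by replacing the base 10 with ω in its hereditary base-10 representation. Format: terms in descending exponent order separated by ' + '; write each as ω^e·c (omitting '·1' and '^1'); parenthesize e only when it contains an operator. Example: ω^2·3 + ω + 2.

ω·3 + 9

(0) 10|_3 = 3^2 + 1 ↦ 4^2 + 1|_4 = 17 ⇒ 16
(1) 16|_4 = 4^2 ↦ 5^2|_5 = 25 ⇒ 24
(2) 24|_5 = 4·5 + 4 ↦ 4·6 + 4|_6 = 28 ⇒ 27
(3) 27|_6 = 4·6 + 3 ↦ 4·7 + 3|_7 = 31 ⇒ 30
(4) 30|_7 = 4·7 + 2 ↦ 4·8 + 2|_8 = 34 ⇒ 33
(5) 33|_8 = 4·8 + 1 ↦ 4·9 + 1|_9 = 37 ⇒ 36
(6) 36|_9 = 4·9 ↦ 4·10|_10 = 40 ⇒ 39
(7) 39|_10 = 3·10 + 9 ↦ 3·11 + 9|_11 = 42 ⇒ 41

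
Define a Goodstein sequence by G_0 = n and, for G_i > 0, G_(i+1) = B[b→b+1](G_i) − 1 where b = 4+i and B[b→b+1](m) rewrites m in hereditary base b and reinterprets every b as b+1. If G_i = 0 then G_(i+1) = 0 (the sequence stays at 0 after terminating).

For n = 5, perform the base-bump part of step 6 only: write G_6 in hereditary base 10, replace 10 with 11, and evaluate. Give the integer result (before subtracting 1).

1

(0) 5|_4 = 4 + 1 ↦ 5 + 1|_5 = 6 ⇒ 5
(1) 5|_5 = 5 ↦ 6|_6 = 6 ⇒ 5
(2) 5|_6 = 5 ↦ 5|_7 = 5 ⇒ 4
(3) 4|_7 = 4 ↦ 4|_8 = 4 ⇒ 3
(4) 3|_8 = 3 ↦ 3|_9 = 3 ⇒ 2
(5) 2|_9 = 2 ↦ 2|_10 = 2 ⇒ 1
(6) 1|_10 = 1 ↦ 1|_11 = 1 ⇒ 0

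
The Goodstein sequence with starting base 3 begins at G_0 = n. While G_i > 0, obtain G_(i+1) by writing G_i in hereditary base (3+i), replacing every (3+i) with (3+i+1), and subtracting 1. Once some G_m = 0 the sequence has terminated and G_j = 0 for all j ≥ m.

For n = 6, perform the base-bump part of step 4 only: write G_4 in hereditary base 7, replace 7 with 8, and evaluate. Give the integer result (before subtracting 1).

G_0 = 6. HB_3(6) = 2·3. Bump = 8. G_1 = 7.
G_1 = 7. HB_4(7) = 4 + 3. Bump = 8. G_2 = 7.
G_2 = 7. HB_5(7) = 5 + 2. Bump = 8. G_3 = 7.
G_3 = 7. HB_6(7) = 6 + 1. Bump = 8. G_4 = 7.
G_4 = 7. HB_7(7) = 7. Bump = 8. G_5 = 7.

8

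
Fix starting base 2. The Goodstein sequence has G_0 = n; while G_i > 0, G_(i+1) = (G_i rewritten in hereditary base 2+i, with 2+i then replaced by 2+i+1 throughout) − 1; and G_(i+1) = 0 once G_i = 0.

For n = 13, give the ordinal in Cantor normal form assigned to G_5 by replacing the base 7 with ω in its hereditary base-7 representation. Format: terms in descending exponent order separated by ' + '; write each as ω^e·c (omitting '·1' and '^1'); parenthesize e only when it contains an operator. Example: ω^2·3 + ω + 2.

(0) 13|_2 = 2^(2 + 1) + 2^2 + 1 ↦ 3^(3 + 1) + 3^3 + 1|_3 = 109 ⇒ 108
(1) 108|_3 = 3^(3 + 1) + 3^3 ↦ 4^(4 + 1) + 4^4|_4 = 1280 ⇒ 1279
(2) 1279|_4 = 4^(4 + 1) + 3·4^3 + 3·4^2 + 3·4 + 3 ↦ 5^(5 + 1) + 3·5^3 + 3·5^2 + 3·5 + 3|_5 = 16093 ⇒ 16092
(3) 16092|_5 = 5^(5 + 1) + 3·5^3 + 3·5^2 + 3·5 + 2 ↦ 6^(6 + 1) + 3·6^3 + 3·6^2 + 3·6 + 2|_6 = 280712 ⇒ 280711
(4) 280711|_6 = 6^(6 + 1) + 3·6^3 + 3·6^2 + 3·6 + 1 ↦ 7^(7 + 1) + 3·7^3 + 3·7^2 + 3·7 + 1|_7 = 5765999 ⇒ 5765998

ω^(ω + 1) + ω^3·3 + ω^2·3 + ω·3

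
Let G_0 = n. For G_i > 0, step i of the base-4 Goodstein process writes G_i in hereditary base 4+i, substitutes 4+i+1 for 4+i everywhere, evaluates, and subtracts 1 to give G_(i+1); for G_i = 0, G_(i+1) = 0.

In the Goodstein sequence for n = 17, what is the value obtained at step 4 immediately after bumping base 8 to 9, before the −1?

48

base 4: 17 = 4^2 + 1; at 5: 5^2 + 1 = 26; next = 25
base 5: 25 = 5^2; at 6: 6^2 = 36; next = 35
base 6: 35 = 5·6 + 5; at 7: 5·7 + 5 = 40; next = 39
base 7: 39 = 5·7 + 4; at 8: 5·8 + 4 = 44; next = 43
base 8: 43 = 5·8 + 3; at 9: 5·9 + 3 = 48; next = 47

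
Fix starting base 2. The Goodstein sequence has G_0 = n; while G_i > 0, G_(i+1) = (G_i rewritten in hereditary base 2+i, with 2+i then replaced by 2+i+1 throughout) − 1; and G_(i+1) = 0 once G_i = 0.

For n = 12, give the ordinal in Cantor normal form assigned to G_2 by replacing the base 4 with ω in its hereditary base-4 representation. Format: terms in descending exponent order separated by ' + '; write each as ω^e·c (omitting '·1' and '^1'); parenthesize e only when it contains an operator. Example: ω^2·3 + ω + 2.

base 2: 12 = 2^(2 + 1) + 2^2; at 3: 3^(3 + 1) + 3^3 = 108; next = 107
base 3: 107 = 3^(3 + 1) + 2·3^2 + 2·3 + 2; at 4: 4^(4 + 1) + 2·4^2 + 2·4 + 2 = 1066; next = 1065
base 4: 1065 = 4^(4 + 1) + 2·4^2 + 2·4 + 1; at 5: 5^(5 + 1) + 2·5^2 + 2·5 + 1 = 15686; next = 15685

ω^(ω + 1) + ω^2·2 + ω·2 + 1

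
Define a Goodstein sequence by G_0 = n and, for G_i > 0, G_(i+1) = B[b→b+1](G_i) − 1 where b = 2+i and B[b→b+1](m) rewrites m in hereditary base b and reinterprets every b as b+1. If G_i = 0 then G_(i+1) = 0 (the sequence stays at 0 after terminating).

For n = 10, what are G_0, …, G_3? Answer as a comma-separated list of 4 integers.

G_0 = 10. HB_2(10) = 2^(2 + 1) + 2. Bump = 84. G_1 = 83.
G_1 = 83. HB_3(83) = 3^(3 + 1) + 2. Bump = 1026. G_2 = 1025.
G_2 = 1025. HB_4(1025) = 4^(4 + 1) + 1. Bump = 15626. G_3 = 15625.

10, 83, 1025, 15625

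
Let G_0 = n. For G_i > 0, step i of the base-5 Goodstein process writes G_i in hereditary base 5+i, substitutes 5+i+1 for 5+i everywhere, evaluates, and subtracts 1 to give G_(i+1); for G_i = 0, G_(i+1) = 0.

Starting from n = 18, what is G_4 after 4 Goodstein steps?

G_0=18  [base 5] 3·5 + 3  →[5↦6]→  3·6 + 3 = 21  −1 ⇒ G_1=20
G_1=20  [base 6] 3·6 + 2  →[6↦7]→  3·7 + 2 = 23  −1 ⇒ G_2=22
G_2=22  [base 7] 3·7 + 1  →[7↦8]→  3·8 + 1 = 25  −1 ⇒ G_3=24
G_3=24  [base 8] 3·8  →[8↦9]→  3·9 = 27  −1 ⇒ G_4=26

26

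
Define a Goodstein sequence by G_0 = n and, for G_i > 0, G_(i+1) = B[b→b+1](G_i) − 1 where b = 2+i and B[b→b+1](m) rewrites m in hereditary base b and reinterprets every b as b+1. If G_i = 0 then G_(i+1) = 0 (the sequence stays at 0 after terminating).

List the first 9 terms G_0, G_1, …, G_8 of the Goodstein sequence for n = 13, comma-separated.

13 —HB2→ 2^(2 + 1) + 2^2 + 1 —bump→ 3^(3 + 1) + 3^3 + 1 = 109 —(−1)→ 108
108 —HB3→ 3^(3 + 1) + 3^3 —bump→ 4^(4 + 1) + 4^4 = 1280 —(−1)→ 1279
1279 —HB4→ 4^(4 + 1) + 3·4^3 + 3·4^2 + 3·4 + 3 —bump→ 5^(5 + 1) + 3·5^3 + 3·5^2 + 3·5 + 3 = 16093 —(−1)→ 16092
16092 —HB5→ 5^(5 + 1) + 3·5^3 + 3·5^2 + 3·5 + 2 —bump→ 6^(6 + 1) + 3·6^3 + 3·6^2 + 3·6 + 2 = 280712 —(−1)→ 280711
280711 —HB6→ 6^(6 + 1) + 3·6^3 + 3·6^2 + 3·6 + 1 —bump→ 7^(7 + 1) + 3·7^3 + 3·7^2 + 3·7 + 1 = 5765999 —(−1)→ 5765998
5765998 —HB7→ 7^(7 + 1) + 3·7^3 + 3·7^2 + 3·7 —bump→ 8^(8 + 1) + 3·8^3 + 3·8^2 + 3·8 = 134219480 —(−1)→ 134219479
134219479 —HB8→ 8^(8 + 1) + 3·8^3 + 3·8^2 + 2·8 + 7 —bump→ 9^(9 + 1) + 3·9^3 + 3·9^2 + 2·9 + 7 = 3486786856 —(−1)→ 3486786855
3486786855 —HB9→ 9^(9 + 1) + 3·9^3 + 3·9^2 + 2·9 + 6 —bump→ 10^(10 + 1) + 3·10^3 + 3·10^2 + 2·10 + 6 = 100000003326 —(−1)→ 100000003325

13, 108, 1279, 16092, 280711, 5765998, 134219479, 3486786855, 100000003325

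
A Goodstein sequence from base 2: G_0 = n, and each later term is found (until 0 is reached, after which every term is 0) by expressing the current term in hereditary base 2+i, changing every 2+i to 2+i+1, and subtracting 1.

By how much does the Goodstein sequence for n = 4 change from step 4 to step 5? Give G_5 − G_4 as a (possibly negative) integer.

i=0: 4 = 2^2 (b=2); 2→3: 3^3 = 27; 27−1 = 26
i=1: 26 = 2·3^2 + 2·3 + 2 (b=3); 3→4: 2·4^2 + 2·4 + 2 = 42; 42−1 = 41
i=2: 41 = 2·4^2 + 2·4 + 1 (b=4); 4→5: 2·5^2 + 2·5 + 1 = 61; 61−1 = 60
i=3: 60 = 2·5^2 + 2·5 (b=5); 5→6: 2·6^2 + 2·6 = 84; 84−1 = 83
i=4: 83 = 2·6^2 + 6 + 5 (b=6); 6→7: 2·7^2 + 7 + 5 = 110; 110−1 = 109

26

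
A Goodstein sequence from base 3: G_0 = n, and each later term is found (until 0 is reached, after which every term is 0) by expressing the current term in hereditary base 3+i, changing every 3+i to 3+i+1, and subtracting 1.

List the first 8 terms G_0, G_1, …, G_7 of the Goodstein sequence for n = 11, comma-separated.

11, 17, 25, 35, 39, 43, 47, 51

(0) 11|_3 = 3^2 + 2 ↦ 4^2 + 2|_4 = 18 ⇒ 17
(1) 17|_4 = 4^2 + 1 ↦ 5^2 + 1|_5 = 26 ⇒ 25
(2) 25|_5 = 5^2 ↦ 6^2|_6 = 36 ⇒ 35
(3) 35|_6 = 5·6 + 5 ↦ 5·7 + 5|_7 = 40 ⇒ 39
(4) 39|_7 = 5·7 + 4 ↦ 5·8 + 4|_8 = 44 ⇒ 43
(5) 43|_8 = 5·8 + 3 ↦ 5·9 + 3|_9 = 48 ⇒ 47
(6) 47|_9 = 5·9 + 2 ↦ 5·10 + 2|_10 = 52 ⇒ 51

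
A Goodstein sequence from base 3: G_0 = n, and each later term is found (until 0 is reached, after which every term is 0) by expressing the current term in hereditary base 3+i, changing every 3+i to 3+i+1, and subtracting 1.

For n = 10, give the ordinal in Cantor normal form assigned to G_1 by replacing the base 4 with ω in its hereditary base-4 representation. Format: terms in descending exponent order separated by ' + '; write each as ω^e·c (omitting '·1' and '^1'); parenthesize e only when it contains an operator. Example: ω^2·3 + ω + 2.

ω^2

G_0=10  [base 3] 3^2 + 1  →[3↦4]→  4^2 + 1 = 17  −1 ⇒ G_1=16
G_1=16  [base 4] 4^2  →[4↦5]→  5^2 = 25  −1 ⇒ G_2=24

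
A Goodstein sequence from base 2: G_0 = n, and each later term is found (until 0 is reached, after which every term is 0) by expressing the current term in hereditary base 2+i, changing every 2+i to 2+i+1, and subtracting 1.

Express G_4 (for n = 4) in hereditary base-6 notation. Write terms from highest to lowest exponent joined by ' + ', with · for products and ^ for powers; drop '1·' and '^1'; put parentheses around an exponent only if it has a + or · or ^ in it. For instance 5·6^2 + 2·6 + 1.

base 2: 4 = 2^2; at 3: 3^3 = 27; next = 26
base 3: 26 = 2·3^2 + 2·3 + 2; at 4: 2·4^2 + 2·4 + 2 = 42; next = 41
base 4: 41 = 2·4^2 + 2·4 + 1; at 5: 2·5^2 + 2·5 + 1 = 61; next = 60
base 5: 60 = 2·5^2 + 2·5; at 6: 2·6^2 + 2·6 = 84; next = 83
base 6: 83 = 2·6^2 + 6 + 5; at 7: 2·7^2 + 7 + 5 = 110; next = 109

2·6^2 + 6 + 5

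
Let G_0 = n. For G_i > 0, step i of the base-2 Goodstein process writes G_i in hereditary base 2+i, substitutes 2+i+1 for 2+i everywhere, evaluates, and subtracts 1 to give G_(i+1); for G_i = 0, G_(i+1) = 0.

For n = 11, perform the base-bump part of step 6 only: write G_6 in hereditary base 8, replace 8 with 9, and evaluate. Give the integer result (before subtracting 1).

2749609303

G_0 = 11. HB_2(11) = 2^(2 + 1) + 2 + 1. Bump = 85. G_1 = 84.
G_1 = 84. HB_3(84) = 3^(3 + 1) + 3. Bump = 1028. G_2 = 1027.
G_2 = 1027. HB_4(1027) = 4^(4 + 1) + 3. Bump = 15628. G_3 = 15627.
G_3 = 15627. HB_5(15627) = 5^(5 + 1) + 2. Bump = 279938. G_4 = 279937.
G_4 = 279937. HB_6(279937) = 6^(6 + 1) + 1. Bump = 5764802. G_5 = 5764801.
G_5 = 5764801. HB_7(5764801) = 7^(7 + 1). Bump = 134217728. G_6 = 134217727.
G_6 = 134217727. HB_8(134217727) = 7·8^8 + 7·8^7 + 7·8^6 + 7·8^5 + 7·8^4 + 7·8^3 + 7·8^2 + 7·8 + 7. Bump = 2749609303. G_7 = 2749609302.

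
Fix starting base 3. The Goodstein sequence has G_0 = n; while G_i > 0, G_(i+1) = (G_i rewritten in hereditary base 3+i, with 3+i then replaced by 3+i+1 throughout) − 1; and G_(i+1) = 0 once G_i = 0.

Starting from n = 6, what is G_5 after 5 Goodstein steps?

i=0: 6 = 2·3 (b=3); 3→4: 2·4 = 8; 8−1 = 7
i=1: 7 = 4 + 3 (b=4); 4→5: 5 + 3 = 8; 8−1 = 7
i=2: 7 = 5 + 2 (b=5); 5→6: 6 + 2 = 8; 8−1 = 7
i=3: 7 = 6 + 1 (b=6); 6→7: 7 + 1 = 8; 8−1 = 7
i=4: 7 = 7 (b=7); 7→8: 8 = 8; 8−1 = 7

7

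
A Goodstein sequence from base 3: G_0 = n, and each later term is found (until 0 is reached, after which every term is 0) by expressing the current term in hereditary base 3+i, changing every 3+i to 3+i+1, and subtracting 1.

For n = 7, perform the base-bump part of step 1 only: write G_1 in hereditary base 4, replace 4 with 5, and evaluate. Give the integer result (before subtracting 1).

[0] 7 ≡ 2·3 + 1 (base 3). Lift 4: 9. −1: 8.
[1] 8 ≡ 2·4 (base 4). Lift 5: 10. −1: 9.

10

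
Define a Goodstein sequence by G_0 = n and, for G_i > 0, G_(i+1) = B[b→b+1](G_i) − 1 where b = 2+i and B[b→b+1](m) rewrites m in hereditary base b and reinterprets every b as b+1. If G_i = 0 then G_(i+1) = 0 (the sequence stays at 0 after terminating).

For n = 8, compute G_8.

20000000211

[0] 8 ≡ 2^(2 + 1) (base 2). Lift 3: 81. −1: 80.
[1] 80 ≡ 2·3^3 + 2·3^2 + 2·3 + 2 (base 3). Lift 4: 554. −1: 553.
[2] 553 ≡ 2·4^4 + 2·4^2 + 2·4 + 1 (base 4). Lift 5: 6311. −1: 6310.
[3] 6310 ≡ 2·5^5 + 2·5^2 + 2·5 (base 5). Lift 6: 93396. −1: 93395.
[4] 93395 ≡ 2·6^6 + 2·6^2 + 6 + 5 (base 6). Lift 7: 1647196. −1: 1647195.
[5] 1647195 ≡ 2·7^7 + 2·7^2 + 7 + 4 (base 7). Lift 8: 33554572. −1: 33554571.
[6] 33554571 ≡ 2·8^8 + 2·8^2 + 8 + 3 (base 8). Lift 9: 774841152. −1: 774841151.
[7] 774841151 ≡ 2·9^9 + 2·9^2 + 9 + 2 (base 9). Lift 10: 20000000212. −1: 20000000211.
[8] 20000000211 ≡ 2·10^10 + 2·10^2 + 10 + 1 (base 10). Lift 11: 570623341476. −1: 570623341475.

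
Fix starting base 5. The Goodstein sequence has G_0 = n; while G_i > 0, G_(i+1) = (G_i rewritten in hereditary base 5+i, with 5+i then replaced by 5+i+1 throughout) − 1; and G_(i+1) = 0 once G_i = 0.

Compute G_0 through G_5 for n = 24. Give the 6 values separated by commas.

24, 27, 30, 33, 36, 39

(0) 24|_5 = 4·5 + 4 ↦ 4·6 + 4|_6 = 28 ⇒ 27
(1) 27|_6 = 4·6 + 3 ↦ 4·7 + 3|_7 = 31 ⇒ 30
(2) 30|_7 = 4·7 + 2 ↦ 4·8 + 2|_8 = 34 ⇒ 33
(3) 33|_8 = 4·8 + 1 ↦ 4·9 + 1|_9 = 37 ⇒ 36
(4) 36|_9 = 4·9 ↦ 4·10|_10 = 40 ⇒ 39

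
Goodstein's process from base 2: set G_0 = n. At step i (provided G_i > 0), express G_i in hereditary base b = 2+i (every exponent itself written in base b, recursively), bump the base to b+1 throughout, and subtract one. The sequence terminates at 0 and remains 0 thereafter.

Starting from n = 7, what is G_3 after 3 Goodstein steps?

G_0 = 7. HB_2(7) = 2^2 + 2 + 1. Bump = 31. G_1 = 30.
G_1 = 30. HB_3(30) = 3^3 + 3. Bump = 260. G_2 = 259.
G_2 = 259. HB_4(259) = 4^4 + 3. Bump = 3128. G_3 = 3127.
G_3 = 3127. HB_5(3127) = 5^5 + 2. Bump = 46658. G_4 = 46657.

3127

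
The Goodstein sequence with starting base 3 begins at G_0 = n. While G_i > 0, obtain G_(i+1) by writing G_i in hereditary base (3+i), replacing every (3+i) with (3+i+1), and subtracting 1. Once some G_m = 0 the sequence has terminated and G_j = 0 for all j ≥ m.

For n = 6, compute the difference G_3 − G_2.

6 —HB3→ 2·3 —bump→ 2·4 = 8 —(−1)→ 7
7 —HB4→ 4 + 3 —bump→ 5 + 3 = 8 —(−1)→ 7
7 —HB5→ 5 + 2 —bump→ 6 + 2 = 8 —(−1)→ 7

0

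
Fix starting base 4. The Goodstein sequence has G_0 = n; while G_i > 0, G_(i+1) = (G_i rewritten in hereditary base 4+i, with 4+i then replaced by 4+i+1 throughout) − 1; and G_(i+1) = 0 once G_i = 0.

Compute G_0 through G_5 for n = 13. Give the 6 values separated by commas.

i=0: 13 = 3·4 + 1 (b=4); 4→5: 3·5 + 1 = 16; 16−1 = 15
i=1: 15 = 3·5 (b=5); 5→6: 3·6 = 18; 18−1 = 17
i=2: 17 = 2·6 + 5 (b=6); 6→7: 2·7 + 5 = 19; 19−1 = 18
i=3: 18 = 2·7 + 4 (b=7); 7→8: 2·8 + 4 = 20; 20−1 = 19
i=4: 19 = 2·8 + 3 (b=8); 8→9: 2·9 + 3 = 21; 21−1 = 20

13, 15, 17, 18, 19, 20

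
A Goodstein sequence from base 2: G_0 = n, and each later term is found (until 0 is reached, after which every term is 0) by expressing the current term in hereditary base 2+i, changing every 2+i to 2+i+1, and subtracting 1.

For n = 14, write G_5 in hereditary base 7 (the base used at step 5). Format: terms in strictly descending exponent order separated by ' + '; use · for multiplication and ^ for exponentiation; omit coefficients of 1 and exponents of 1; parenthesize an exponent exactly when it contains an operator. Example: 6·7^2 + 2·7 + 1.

step 0: 14 = 2^(2 + 1) + 2^2 + 2; sub 3 for 2: 3^(3 + 1) + 3^3 + 3; = 111; G_1 = 111−1 = 110
step 1: 110 = 3^(3 + 1) + 3^3 + 2; sub 4 for 3: 4^(4 + 1) + 4^4 + 2; = 1282; G_2 = 1282−1 = 1281
step 2: 1281 = 4^(4 + 1) + 4^4 + 1; sub 5 for 4: 5^(5 + 1) + 5^5 + 1; = 18751; G_3 = 18751−1 = 18750
step 3: 18750 = 5^(5 + 1) + 5^5; sub 6 for 5: 6^(6 + 1) + 6^6; = 326592; G_4 = 326592−1 = 326591
step 4: 326591 = 6^(6 + 1) + 5·6^5 + 5·6^4 + 5·6^3 + 5·6^2 + 5·6 + 5; sub 7 for 6: 7^(7 + 1) + 5·7^5 + 5·7^4 + 5·7^3 + 5·7^2 + 5·7 + 5; = 5862841; G_5 = 5862841−1 = 5862840
step 5: 5862840 = 7^(7 + 1) + 5·7^5 + 5·7^4 + 5·7^3 + 5·7^2 + 5·7 + 4; sub 8 for 7: 8^(8 + 1) + 5·8^5 + 5·8^4 + 5·8^3 + 5·8^2 + 5·8 + 4; = 134404972; G_6 = 134404972−1 = 134404971

7^(7 + 1) + 5·7^5 + 5·7^4 + 5·7^3 + 5·7^2 + 5·7 + 4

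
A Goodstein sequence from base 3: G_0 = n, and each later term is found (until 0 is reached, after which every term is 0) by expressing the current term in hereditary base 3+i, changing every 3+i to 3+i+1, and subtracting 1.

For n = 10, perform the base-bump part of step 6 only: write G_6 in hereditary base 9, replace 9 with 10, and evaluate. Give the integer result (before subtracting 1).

10 —HB3→ 3^2 + 1 —bump→ 4^2 + 1 = 17 —(−1)→ 16
16 —HB4→ 4^2 —bump→ 5^2 = 25 —(−1)→ 24
24 —HB5→ 4·5 + 4 —bump→ 4·6 + 4 = 28 —(−1)→ 27
27 —HB6→ 4·6 + 3 —bump→ 4·7 + 3 = 31 —(−1)→ 30
30 —HB7→ 4·7 + 2 —bump→ 4·8 + 2 = 34 —(−1)→ 33
33 —HB8→ 4·8 + 1 —bump→ 4·9 + 1 = 37 —(−1)→ 36
36 —HB9→ 4·9 —bump→ 4·10 = 40 —(−1)→ 39

40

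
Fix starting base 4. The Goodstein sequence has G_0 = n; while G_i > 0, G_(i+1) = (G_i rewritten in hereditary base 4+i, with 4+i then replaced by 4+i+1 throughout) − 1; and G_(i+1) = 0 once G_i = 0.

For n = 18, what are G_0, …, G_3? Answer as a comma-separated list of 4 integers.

18, 26, 36, 48

G_0 = 18. HB_4(18) = 4^2 + 2. Bump = 27. G_1 = 26.
G_1 = 26. HB_5(26) = 5^2 + 1. Bump = 37. G_2 = 36.
G_2 = 36. HB_6(36) = 6^2. Bump = 49. G_3 = 48.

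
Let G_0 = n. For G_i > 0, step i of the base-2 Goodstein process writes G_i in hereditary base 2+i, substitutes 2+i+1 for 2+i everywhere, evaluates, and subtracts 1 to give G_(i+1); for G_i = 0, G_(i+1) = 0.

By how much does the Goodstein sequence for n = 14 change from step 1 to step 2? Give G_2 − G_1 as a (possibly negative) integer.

step 0: 14 = 2^(2 + 1) + 2^2 + 2; sub 3 for 2: 3^(3 + 1) + 3^3 + 3; = 111; G_1 = 111−1 = 110
step 1: 110 = 3^(3 + 1) + 3^3 + 2; sub 4 for 3: 4^(4 + 1) + 4^4 + 2; = 1282; G_2 = 1282−1 = 1281

1171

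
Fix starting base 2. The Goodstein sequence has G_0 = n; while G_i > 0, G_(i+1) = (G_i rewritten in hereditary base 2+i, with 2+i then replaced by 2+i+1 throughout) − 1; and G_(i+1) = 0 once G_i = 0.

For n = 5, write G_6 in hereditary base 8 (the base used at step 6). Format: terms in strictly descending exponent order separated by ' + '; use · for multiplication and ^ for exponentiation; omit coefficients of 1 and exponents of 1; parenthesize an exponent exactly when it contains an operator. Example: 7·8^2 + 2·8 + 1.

5 —HB2→ 2^2 + 1 —bump→ 3^3 + 1 = 28 —(−1)→ 27
27 —HB3→ 3^3 —bump→ 4^4 = 256 —(−1)→ 255
255 —HB4→ 3·4^3 + 3·4^2 + 3·4 + 3 —bump→ 3·5^3 + 3·5^2 + 3·5 + 3 = 468 —(−1)→ 467
467 —HB5→ 3·5^3 + 3·5^2 + 3·5 + 2 —bump→ 3·6^3 + 3·6^2 + 3·6 + 2 = 776 —(−1)→ 775
775 —HB6→ 3·6^3 + 3·6^2 + 3·6 + 1 —bump→ 3·7^3 + 3·7^2 + 3·7 + 1 = 1198 —(−1)→ 1197
1197 —HB7→ 3·7^3 + 3·7^2 + 3·7 —bump→ 3·8^3 + 3·8^2 + 3·8 = 1752 —(−1)→ 1751
1751 —HB8→ 3·8^3 + 3·8^2 + 2·8 + 7 —bump→ 3·9^3 + 3·9^2 + 2·9 + 7 = 2455 —(−1)→ 2454

3·8^3 + 3·8^2 + 2·8 + 7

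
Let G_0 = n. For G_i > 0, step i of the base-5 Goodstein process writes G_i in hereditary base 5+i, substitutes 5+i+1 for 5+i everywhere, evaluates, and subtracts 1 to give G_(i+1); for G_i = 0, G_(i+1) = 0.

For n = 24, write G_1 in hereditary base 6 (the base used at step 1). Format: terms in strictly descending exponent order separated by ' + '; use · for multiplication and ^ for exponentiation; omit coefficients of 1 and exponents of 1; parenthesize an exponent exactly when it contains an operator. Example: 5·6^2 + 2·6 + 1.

4·6 + 3

[0] 24 ≡ 4·5 + 4 (base 5). Lift 6: 28. −1: 27.
[1] 27 ≡ 4·6 + 3 (base 6). Lift 7: 31. −1: 30.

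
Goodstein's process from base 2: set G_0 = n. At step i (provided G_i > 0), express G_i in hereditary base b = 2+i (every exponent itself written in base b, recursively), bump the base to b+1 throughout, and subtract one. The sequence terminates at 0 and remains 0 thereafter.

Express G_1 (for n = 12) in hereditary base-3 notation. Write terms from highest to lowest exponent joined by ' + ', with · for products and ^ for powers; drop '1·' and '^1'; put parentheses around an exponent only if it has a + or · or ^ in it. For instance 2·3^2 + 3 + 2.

3^(3 + 1) + 2·3^2 + 2·3 + 2

[0] 12 ≡ 2^(2 + 1) + 2^2 (base 2). Lift 3: 108. −1: 107.
[1] 107 ≡ 3^(3 + 1) + 2·3^2 + 2·3 + 2 (base 3). Lift 4: 1066. −1: 1065.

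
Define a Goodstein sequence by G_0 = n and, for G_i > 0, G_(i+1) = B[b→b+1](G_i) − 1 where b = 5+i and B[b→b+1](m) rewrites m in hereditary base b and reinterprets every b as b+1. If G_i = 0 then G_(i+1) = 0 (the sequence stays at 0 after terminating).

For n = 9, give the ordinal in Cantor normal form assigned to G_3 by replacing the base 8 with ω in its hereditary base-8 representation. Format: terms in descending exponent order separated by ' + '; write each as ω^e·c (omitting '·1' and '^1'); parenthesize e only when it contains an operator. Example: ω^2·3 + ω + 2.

[0] 9 ≡ 5 + 4 (base 5). Lift 6: 10. −1: 9.
[1] 9 ≡ 6 + 3 (base 6). Lift 7: 10. −1: 9.
[2] 9 ≡ 7 + 2 (base 7). Lift 8: 10. −1: 9.
[3] 9 ≡ 8 + 1 (base 8). Lift 9: 10. −1: 9.

ω + 1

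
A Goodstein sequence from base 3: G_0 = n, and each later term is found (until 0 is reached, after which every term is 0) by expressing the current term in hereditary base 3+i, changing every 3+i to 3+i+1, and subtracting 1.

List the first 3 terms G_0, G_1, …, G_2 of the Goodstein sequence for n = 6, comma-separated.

6 —HB3→ 2·3 —bump→ 2·4 = 8 —(−1)→ 7
7 —HB4→ 4 + 3 —bump→ 5 + 3 = 8 —(−1)→ 7

6, 7, 7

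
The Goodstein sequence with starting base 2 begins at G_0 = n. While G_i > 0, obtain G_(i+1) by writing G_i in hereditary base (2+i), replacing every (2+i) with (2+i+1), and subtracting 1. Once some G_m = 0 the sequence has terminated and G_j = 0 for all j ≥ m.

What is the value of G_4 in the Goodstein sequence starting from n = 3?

1

(0) 3|_2 = 2 + 1 ↦ 3 + 1|_3 = 4 ⇒ 3
(1) 3|_3 = 3 ↦ 4|_4 = 4 ⇒ 3
(2) 3|_4 = 3 ↦ 3|_5 = 3 ⇒ 2
(3) 2|_5 = 2 ↦ 2|_6 = 2 ⇒ 1
(4) 1|_6 = 1 ↦ 1|_7 = 1 ⇒ 0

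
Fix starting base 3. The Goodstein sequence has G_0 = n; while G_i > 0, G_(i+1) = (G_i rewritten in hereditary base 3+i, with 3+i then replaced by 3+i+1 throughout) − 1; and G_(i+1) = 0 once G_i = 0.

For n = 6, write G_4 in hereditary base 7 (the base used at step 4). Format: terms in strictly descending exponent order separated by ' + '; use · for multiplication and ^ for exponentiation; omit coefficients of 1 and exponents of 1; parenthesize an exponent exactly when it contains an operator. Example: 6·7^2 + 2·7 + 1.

base 3: 6 = 2·3; at 4: 2·4 = 8; next = 7
base 4: 7 = 4 + 3; at 5: 5 + 3 = 8; next = 7
base 5: 7 = 5 + 2; at 6: 6 + 2 = 8; next = 7
base 6: 7 = 6 + 1; at 7: 7 + 1 = 8; next = 7

7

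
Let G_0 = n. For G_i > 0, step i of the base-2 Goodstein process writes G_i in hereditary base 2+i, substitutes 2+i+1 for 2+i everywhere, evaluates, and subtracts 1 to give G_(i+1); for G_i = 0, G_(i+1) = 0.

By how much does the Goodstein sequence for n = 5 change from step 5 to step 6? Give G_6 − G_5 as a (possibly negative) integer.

554

(0) 5|_2 = 2^2 + 1 ↦ 3^3 + 1|_3 = 28 ⇒ 27
(1) 27|_3 = 3^3 ↦ 4^4|_4 = 256 ⇒ 255
(2) 255|_4 = 3·4^3 + 3·4^2 + 3·4 + 3 ↦ 3·5^3 + 3·5^2 + 3·5 + 3|_5 = 468 ⇒ 467
(3) 467|_5 = 3·5^3 + 3·5^2 + 3·5 + 2 ↦ 3·6^3 + 3·6^2 + 3·6 + 2|_6 = 776 ⇒ 775
(4) 775|_6 = 3·6^3 + 3·6^2 + 3·6 + 1 ↦ 3·7^3 + 3·7^2 + 3·7 + 1|_7 = 1198 ⇒ 1197
(5) 1197|_7 = 3·7^3 + 3·7^2 + 3·7 ↦ 3·8^3 + 3·8^2 + 3·8|_8 = 1752 ⇒ 1751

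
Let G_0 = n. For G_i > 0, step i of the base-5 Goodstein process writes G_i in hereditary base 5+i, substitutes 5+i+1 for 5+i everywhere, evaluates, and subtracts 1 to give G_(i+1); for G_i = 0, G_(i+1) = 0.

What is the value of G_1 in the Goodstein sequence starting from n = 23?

26

G_0 = 23. HB_5(23) = 4·5 + 3. Bump = 27. G_1 = 26.
G_1 = 26. HB_6(26) = 4·6 + 2. Bump = 30. G_2 = 29.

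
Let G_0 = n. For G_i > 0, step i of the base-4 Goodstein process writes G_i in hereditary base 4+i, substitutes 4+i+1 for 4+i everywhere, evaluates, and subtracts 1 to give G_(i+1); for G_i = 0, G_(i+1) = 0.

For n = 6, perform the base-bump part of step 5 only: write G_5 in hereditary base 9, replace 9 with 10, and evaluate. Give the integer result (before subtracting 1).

4

G_0=6  [base 4] 4 + 2  →[4↦5]→  5 + 2 = 7  −1 ⇒ G_1=6
G_1=6  [base 5] 5 + 1  →[5↦6]→  6 + 1 = 7  −1 ⇒ G_2=6
G_2=6  [base 6] 6  →[6↦7]→  7 = 7  −1 ⇒ G_3=6
G_3=6  [base 7] 6  →[7↦8]→  6 = 6  −1 ⇒ G_4=5
G_4=5  [base 8] 5  →[8↦9]→  5 = 5  −1 ⇒ G_5=4
G_5=4  [base 9] 4  →[9↦10]→  4 = 4  −1 ⇒ G_6=3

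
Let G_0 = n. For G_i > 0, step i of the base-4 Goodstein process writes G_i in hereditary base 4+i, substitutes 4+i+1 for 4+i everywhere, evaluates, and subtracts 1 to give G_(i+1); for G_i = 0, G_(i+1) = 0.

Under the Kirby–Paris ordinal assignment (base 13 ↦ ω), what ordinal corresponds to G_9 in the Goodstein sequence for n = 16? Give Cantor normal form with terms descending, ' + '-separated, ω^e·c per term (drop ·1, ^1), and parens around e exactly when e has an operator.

ω·3 + 6

base 4: 16 = 4^2; at 5: 5^2 = 25; next = 24
base 5: 24 = 4·5 + 4; at 6: 4·6 + 4 = 28; next = 27
base 6: 27 = 4·6 + 3; at 7: 4·7 + 3 = 31; next = 30
base 7: 30 = 4·7 + 2; at 8: 4·8 + 2 = 34; next = 33
base 8: 33 = 4·8 + 1; at 9: 4·9 + 1 = 37; next = 36
base 9: 36 = 4·9; at 10: 4·10 = 40; next = 39
base 10: 39 = 3·10 + 9; at 11: 3·11 + 9 = 42; next = 41
base 11: 41 = 3·11 + 8; at 12: 3·12 + 8 = 44; next = 43
base 12: 43 = 3·12 + 7; at 13: 3·13 + 7 = 46; next = 45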